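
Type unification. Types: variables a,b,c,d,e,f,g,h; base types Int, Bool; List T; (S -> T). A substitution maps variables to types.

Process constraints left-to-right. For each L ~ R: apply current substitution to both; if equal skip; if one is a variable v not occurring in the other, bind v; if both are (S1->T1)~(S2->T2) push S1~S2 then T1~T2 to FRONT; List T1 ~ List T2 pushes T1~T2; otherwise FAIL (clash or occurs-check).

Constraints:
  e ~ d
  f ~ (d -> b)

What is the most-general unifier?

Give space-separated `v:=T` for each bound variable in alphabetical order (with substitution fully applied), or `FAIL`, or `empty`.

Answer: e:=d f:=(d -> b)

Derivation:
step 1: unify e ~ d  [subst: {-} | 1 pending]
  bind e := d
step 2: unify f ~ (d -> b)  [subst: {e:=d} | 0 pending]
  bind f := (d -> b)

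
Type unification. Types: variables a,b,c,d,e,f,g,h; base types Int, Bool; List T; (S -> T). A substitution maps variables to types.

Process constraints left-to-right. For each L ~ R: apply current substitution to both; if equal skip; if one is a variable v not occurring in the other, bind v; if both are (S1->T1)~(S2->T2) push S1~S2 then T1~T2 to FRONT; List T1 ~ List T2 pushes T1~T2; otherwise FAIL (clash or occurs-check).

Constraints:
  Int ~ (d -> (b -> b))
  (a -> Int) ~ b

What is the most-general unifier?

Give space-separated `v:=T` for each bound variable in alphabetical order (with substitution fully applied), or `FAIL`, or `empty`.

step 1: unify Int ~ (d -> (b -> b))  [subst: {-} | 1 pending]
  clash: Int vs (d -> (b -> b))

Answer: FAIL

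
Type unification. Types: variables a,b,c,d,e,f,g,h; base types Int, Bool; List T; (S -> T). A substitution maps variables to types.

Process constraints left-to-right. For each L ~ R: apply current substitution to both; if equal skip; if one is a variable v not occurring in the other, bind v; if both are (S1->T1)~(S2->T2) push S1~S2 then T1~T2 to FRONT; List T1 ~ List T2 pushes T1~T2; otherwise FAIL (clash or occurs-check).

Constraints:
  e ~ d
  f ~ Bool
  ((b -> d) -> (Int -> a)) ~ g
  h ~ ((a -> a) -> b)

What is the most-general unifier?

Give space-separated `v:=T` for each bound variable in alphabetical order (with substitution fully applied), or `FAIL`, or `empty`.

Answer: e:=d f:=Bool g:=((b -> d) -> (Int -> a)) h:=((a -> a) -> b)

Derivation:
step 1: unify e ~ d  [subst: {-} | 3 pending]
  bind e := d
step 2: unify f ~ Bool  [subst: {e:=d} | 2 pending]
  bind f := Bool
step 3: unify ((b -> d) -> (Int -> a)) ~ g  [subst: {e:=d, f:=Bool} | 1 pending]
  bind g := ((b -> d) -> (Int -> a))
step 4: unify h ~ ((a -> a) -> b)  [subst: {e:=d, f:=Bool, g:=((b -> d) -> (Int -> a))} | 0 pending]
  bind h := ((a -> a) -> b)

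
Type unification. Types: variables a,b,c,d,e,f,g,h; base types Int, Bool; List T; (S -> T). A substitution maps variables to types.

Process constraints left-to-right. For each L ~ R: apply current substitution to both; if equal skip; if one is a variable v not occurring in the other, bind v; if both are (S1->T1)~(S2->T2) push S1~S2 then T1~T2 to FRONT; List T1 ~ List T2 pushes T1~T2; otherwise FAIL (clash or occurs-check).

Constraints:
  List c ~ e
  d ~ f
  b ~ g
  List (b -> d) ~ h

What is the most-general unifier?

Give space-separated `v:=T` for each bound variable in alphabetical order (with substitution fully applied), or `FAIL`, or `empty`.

step 1: unify List c ~ e  [subst: {-} | 3 pending]
  bind e := List c
step 2: unify d ~ f  [subst: {e:=List c} | 2 pending]
  bind d := f
step 3: unify b ~ g  [subst: {e:=List c, d:=f} | 1 pending]
  bind b := g
step 4: unify List (g -> f) ~ h  [subst: {e:=List c, d:=f, b:=g} | 0 pending]
  bind h := List (g -> f)

Answer: b:=g d:=f e:=List c h:=List (g -> f)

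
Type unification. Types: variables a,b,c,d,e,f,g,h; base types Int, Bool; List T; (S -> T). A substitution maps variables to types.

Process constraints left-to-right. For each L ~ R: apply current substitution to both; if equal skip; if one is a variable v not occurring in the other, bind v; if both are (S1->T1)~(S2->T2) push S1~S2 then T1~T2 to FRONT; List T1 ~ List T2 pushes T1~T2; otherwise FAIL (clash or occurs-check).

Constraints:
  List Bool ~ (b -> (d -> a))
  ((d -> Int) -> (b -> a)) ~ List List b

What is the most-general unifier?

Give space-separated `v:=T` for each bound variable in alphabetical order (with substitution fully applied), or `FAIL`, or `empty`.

step 1: unify List Bool ~ (b -> (d -> a))  [subst: {-} | 1 pending]
  clash: List Bool vs (b -> (d -> a))

Answer: FAIL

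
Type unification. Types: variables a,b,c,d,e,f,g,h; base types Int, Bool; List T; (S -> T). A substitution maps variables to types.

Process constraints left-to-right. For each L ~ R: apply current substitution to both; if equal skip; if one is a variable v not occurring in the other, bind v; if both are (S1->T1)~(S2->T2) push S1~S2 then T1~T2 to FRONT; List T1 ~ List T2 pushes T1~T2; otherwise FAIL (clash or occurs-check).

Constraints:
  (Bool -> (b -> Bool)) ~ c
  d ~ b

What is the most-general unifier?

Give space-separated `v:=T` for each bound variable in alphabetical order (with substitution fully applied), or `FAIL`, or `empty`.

step 1: unify (Bool -> (b -> Bool)) ~ c  [subst: {-} | 1 pending]
  bind c := (Bool -> (b -> Bool))
step 2: unify d ~ b  [subst: {c:=(Bool -> (b -> Bool))} | 0 pending]
  bind d := b

Answer: c:=(Bool -> (b -> Bool)) d:=b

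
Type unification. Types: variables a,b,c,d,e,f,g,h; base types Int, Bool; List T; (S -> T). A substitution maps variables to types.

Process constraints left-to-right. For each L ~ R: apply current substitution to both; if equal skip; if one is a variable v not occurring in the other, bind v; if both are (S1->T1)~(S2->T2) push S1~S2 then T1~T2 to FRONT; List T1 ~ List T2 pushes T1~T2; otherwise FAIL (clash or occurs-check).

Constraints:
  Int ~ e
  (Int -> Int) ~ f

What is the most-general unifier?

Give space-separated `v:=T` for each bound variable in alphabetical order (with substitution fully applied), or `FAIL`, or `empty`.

step 1: unify Int ~ e  [subst: {-} | 1 pending]
  bind e := Int
step 2: unify (Int -> Int) ~ f  [subst: {e:=Int} | 0 pending]
  bind f := (Int -> Int)

Answer: e:=Int f:=(Int -> Int)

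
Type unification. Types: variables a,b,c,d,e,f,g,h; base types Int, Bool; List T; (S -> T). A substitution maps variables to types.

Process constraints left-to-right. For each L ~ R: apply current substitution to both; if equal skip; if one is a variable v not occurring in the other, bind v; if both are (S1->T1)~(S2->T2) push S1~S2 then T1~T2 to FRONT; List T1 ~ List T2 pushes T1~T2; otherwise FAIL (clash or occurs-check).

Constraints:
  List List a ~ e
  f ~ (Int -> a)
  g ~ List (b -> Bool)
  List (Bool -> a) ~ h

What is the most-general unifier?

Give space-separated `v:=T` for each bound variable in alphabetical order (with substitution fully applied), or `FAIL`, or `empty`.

Answer: e:=List List a f:=(Int -> a) g:=List (b -> Bool) h:=List (Bool -> a)

Derivation:
step 1: unify List List a ~ e  [subst: {-} | 3 pending]
  bind e := List List a
step 2: unify f ~ (Int -> a)  [subst: {e:=List List a} | 2 pending]
  bind f := (Int -> a)
step 3: unify g ~ List (b -> Bool)  [subst: {e:=List List a, f:=(Int -> a)} | 1 pending]
  bind g := List (b -> Bool)
step 4: unify List (Bool -> a) ~ h  [subst: {e:=List List a, f:=(Int -> a), g:=List (b -> Bool)} | 0 pending]
  bind h := List (Bool -> a)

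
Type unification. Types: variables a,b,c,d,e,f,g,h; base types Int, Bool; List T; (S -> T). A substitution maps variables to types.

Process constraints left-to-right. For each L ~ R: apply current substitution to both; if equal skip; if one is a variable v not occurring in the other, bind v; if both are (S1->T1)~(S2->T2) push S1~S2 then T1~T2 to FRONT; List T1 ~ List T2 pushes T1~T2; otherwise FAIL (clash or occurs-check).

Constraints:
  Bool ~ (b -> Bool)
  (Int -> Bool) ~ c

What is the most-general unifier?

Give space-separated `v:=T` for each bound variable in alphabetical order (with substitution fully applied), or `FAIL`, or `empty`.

Answer: FAIL

Derivation:
step 1: unify Bool ~ (b -> Bool)  [subst: {-} | 1 pending]
  clash: Bool vs (b -> Bool)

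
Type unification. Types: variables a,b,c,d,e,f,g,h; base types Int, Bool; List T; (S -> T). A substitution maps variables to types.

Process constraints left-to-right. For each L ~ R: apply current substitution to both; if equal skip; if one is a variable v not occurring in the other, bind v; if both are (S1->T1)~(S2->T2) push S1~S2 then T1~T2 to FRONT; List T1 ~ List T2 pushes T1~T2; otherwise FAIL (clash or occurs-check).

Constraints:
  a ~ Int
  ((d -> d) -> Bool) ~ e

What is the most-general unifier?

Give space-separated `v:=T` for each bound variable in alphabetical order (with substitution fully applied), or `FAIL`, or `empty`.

Answer: a:=Int e:=((d -> d) -> Bool)

Derivation:
step 1: unify a ~ Int  [subst: {-} | 1 pending]
  bind a := Int
step 2: unify ((d -> d) -> Bool) ~ e  [subst: {a:=Int} | 0 pending]
  bind e := ((d -> d) -> Bool)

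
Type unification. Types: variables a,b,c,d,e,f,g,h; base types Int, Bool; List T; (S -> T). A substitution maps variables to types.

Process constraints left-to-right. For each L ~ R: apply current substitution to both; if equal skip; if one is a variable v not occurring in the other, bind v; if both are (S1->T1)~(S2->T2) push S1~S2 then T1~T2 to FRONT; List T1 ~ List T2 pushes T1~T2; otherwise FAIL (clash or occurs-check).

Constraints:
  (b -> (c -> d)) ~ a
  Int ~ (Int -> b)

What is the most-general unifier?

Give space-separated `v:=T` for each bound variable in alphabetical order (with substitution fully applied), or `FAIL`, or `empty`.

step 1: unify (b -> (c -> d)) ~ a  [subst: {-} | 1 pending]
  bind a := (b -> (c -> d))
step 2: unify Int ~ (Int -> b)  [subst: {a:=(b -> (c -> d))} | 0 pending]
  clash: Int vs (Int -> b)

Answer: FAIL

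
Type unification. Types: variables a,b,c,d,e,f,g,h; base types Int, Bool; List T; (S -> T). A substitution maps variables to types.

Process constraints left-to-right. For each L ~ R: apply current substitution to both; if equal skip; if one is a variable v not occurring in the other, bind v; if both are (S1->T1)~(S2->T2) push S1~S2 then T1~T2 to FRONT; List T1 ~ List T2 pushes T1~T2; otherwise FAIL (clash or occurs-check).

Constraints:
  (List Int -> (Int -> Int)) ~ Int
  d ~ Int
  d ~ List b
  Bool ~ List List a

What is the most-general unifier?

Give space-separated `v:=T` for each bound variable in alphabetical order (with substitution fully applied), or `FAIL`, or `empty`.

Answer: FAIL

Derivation:
step 1: unify (List Int -> (Int -> Int)) ~ Int  [subst: {-} | 3 pending]
  clash: (List Int -> (Int -> Int)) vs Int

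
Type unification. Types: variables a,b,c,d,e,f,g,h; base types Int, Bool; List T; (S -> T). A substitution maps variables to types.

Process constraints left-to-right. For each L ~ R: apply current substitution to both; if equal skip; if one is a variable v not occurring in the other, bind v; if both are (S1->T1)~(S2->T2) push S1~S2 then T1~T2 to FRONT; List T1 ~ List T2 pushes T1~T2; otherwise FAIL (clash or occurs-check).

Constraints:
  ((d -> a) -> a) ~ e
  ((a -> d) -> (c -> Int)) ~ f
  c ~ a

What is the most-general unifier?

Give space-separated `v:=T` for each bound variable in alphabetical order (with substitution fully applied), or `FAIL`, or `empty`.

step 1: unify ((d -> a) -> a) ~ e  [subst: {-} | 2 pending]
  bind e := ((d -> a) -> a)
step 2: unify ((a -> d) -> (c -> Int)) ~ f  [subst: {e:=((d -> a) -> a)} | 1 pending]
  bind f := ((a -> d) -> (c -> Int))
step 3: unify c ~ a  [subst: {e:=((d -> a) -> a), f:=((a -> d) -> (c -> Int))} | 0 pending]
  bind c := a

Answer: c:=a e:=((d -> a) -> a) f:=((a -> d) -> (a -> Int))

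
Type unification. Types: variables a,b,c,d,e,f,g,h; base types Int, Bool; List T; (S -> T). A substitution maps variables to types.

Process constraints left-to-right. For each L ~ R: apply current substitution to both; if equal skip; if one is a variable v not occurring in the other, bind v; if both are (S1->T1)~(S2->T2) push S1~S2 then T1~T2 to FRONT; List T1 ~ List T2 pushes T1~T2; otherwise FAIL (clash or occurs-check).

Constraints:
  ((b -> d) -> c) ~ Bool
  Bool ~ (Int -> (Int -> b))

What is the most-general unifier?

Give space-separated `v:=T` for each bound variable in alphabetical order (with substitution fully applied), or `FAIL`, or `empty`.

step 1: unify ((b -> d) -> c) ~ Bool  [subst: {-} | 1 pending]
  clash: ((b -> d) -> c) vs Bool

Answer: FAIL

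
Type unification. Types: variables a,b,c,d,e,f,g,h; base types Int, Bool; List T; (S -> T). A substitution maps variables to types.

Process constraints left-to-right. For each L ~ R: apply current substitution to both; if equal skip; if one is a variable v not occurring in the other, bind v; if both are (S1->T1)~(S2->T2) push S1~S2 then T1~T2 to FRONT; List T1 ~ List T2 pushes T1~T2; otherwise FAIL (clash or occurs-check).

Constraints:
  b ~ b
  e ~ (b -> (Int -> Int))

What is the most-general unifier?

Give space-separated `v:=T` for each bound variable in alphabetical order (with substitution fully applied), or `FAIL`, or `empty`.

step 1: unify b ~ b  [subst: {-} | 1 pending]
  -> identical, skip
step 2: unify e ~ (b -> (Int -> Int))  [subst: {-} | 0 pending]
  bind e := (b -> (Int -> Int))

Answer: e:=(b -> (Int -> Int))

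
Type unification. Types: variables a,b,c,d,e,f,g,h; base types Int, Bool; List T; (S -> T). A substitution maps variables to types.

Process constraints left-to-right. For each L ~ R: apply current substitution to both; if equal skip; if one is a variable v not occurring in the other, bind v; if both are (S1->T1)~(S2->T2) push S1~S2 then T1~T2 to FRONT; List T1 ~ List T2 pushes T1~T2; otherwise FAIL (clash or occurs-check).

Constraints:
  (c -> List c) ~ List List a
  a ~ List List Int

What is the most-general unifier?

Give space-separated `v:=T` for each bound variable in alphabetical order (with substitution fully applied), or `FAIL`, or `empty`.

step 1: unify (c -> List c) ~ List List a  [subst: {-} | 1 pending]
  clash: (c -> List c) vs List List a

Answer: FAIL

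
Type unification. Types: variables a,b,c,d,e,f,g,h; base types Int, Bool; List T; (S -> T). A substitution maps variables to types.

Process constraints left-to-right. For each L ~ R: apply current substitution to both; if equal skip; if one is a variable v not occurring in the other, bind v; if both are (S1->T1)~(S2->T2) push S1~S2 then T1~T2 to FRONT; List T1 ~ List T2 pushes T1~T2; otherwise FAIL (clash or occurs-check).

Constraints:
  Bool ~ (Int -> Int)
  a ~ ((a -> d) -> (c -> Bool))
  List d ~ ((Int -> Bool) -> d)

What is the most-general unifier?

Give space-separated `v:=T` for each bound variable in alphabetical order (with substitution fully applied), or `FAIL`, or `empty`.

step 1: unify Bool ~ (Int -> Int)  [subst: {-} | 2 pending]
  clash: Bool vs (Int -> Int)

Answer: FAIL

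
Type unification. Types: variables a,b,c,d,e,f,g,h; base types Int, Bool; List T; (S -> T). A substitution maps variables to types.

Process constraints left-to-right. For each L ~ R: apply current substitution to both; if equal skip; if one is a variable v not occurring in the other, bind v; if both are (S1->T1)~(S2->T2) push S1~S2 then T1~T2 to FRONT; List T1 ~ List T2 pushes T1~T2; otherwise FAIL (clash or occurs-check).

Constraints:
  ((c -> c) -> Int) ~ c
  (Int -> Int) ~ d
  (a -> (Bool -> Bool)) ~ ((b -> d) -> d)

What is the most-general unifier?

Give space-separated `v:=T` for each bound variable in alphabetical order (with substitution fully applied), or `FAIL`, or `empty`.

step 1: unify ((c -> c) -> Int) ~ c  [subst: {-} | 2 pending]
  occurs-check fail

Answer: FAIL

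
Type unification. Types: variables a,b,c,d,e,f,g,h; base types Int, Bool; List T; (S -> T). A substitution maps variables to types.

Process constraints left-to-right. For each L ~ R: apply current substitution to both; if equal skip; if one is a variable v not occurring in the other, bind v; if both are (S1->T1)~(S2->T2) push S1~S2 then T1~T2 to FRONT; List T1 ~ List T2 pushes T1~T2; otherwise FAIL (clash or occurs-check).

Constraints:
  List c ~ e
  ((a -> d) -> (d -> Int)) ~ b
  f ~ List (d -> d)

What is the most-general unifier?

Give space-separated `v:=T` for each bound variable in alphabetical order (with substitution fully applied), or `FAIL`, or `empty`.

Answer: b:=((a -> d) -> (d -> Int)) e:=List c f:=List (d -> d)

Derivation:
step 1: unify List c ~ e  [subst: {-} | 2 pending]
  bind e := List c
step 2: unify ((a -> d) -> (d -> Int)) ~ b  [subst: {e:=List c} | 1 pending]
  bind b := ((a -> d) -> (d -> Int))
step 3: unify f ~ List (d -> d)  [subst: {e:=List c, b:=((a -> d) -> (d -> Int))} | 0 pending]
  bind f := List (d -> d)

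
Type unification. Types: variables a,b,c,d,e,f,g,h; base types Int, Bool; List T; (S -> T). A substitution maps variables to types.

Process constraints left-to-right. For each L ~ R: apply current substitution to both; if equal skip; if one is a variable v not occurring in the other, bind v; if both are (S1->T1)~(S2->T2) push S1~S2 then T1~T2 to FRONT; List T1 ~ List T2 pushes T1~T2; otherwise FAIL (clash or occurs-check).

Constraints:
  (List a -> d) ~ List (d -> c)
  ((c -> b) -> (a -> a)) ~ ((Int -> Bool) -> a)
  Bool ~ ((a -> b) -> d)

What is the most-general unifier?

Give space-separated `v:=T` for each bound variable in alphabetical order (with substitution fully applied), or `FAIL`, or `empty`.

Answer: FAIL

Derivation:
step 1: unify (List a -> d) ~ List (d -> c)  [subst: {-} | 2 pending]
  clash: (List a -> d) vs List (d -> c)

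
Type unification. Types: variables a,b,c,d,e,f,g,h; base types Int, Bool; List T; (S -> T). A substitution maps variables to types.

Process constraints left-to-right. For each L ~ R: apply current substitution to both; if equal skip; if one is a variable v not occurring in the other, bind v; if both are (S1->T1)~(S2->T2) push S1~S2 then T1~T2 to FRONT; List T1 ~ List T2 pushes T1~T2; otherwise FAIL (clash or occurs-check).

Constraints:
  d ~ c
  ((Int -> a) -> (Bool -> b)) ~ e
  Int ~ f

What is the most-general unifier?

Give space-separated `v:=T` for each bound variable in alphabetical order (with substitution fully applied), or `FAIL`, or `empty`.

Answer: d:=c e:=((Int -> a) -> (Bool -> b)) f:=Int

Derivation:
step 1: unify d ~ c  [subst: {-} | 2 pending]
  bind d := c
step 2: unify ((Int -> a) -> (Bool -> b)) ~ e  [subst: {d:=c} | 1 pending]
  bind e := ((Int -> a) -> (Bool -> b))
step 3: unify Int ~ f  [subst: {d:=c, e:=((Int -> a) -> (Bool -> b))} | 0 pending]
  bind f := Int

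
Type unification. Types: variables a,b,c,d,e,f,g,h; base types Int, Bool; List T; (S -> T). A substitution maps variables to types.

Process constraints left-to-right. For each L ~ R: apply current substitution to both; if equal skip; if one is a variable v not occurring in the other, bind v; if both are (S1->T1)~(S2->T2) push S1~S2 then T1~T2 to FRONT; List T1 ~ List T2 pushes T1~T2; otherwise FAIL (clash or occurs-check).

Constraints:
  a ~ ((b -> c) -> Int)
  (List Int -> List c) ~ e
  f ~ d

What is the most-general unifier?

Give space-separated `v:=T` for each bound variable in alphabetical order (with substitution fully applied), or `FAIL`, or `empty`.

Answer: a:=((b -> c) -> Int) e:=(List Int -> List c) f:=d

Derivation:
step 1: unify a ~ ((b -> c) -> Int)  [subst: {-} | 2 pending]
  bind a := ((b -> c) -> Int)
step 2: unify (List Int -> List c) ~ e  [subst: {a:=((b -> c) -> Int)} | 1 pending]
  bind e := (List Int -> List c)
step 3: unify f ~ d  [subst: {a:=((b -> c) -> Int), e:=(List Int -> List c)} | 0 pending]
  bind f := d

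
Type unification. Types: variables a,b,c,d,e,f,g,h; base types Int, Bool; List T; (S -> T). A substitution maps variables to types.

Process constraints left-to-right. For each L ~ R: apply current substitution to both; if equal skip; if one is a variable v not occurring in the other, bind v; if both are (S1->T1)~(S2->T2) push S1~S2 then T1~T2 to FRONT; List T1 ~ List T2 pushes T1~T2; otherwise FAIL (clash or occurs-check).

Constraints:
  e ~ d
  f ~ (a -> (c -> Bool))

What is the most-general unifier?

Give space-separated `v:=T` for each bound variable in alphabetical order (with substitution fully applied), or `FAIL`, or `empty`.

Answer: e:=d f:=(a -> (c -> Bool))

Derivation:
step 1: unify e ~ d  [subst: {-} | 1 pending]
  bind e := d
step 2: unify f ~ (a -> (c -> Bool))  [subst: {e:=d} | 0 pending]
  bind f := (a -> (c -> Bool))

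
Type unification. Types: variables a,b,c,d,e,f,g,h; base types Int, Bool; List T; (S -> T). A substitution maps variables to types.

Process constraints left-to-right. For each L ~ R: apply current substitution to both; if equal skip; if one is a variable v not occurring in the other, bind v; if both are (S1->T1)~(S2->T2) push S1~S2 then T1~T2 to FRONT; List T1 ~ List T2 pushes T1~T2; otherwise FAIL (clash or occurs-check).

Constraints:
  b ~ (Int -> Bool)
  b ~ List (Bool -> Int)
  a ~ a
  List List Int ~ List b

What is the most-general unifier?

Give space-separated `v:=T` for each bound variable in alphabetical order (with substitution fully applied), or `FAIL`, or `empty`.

step 1: unify b ~ (Int -> Bool)  [subst: {-} | 3 pending]
  bind b := (Int -> Bool)
step 2: unify (Int -> Bool) ~ List (Bool -> Int)  [subst: {b:=(Int -> Bool)} | 2 pending]
  clash: (Int -> Bool) vs List (Bool -> Int)

Answer: FAIL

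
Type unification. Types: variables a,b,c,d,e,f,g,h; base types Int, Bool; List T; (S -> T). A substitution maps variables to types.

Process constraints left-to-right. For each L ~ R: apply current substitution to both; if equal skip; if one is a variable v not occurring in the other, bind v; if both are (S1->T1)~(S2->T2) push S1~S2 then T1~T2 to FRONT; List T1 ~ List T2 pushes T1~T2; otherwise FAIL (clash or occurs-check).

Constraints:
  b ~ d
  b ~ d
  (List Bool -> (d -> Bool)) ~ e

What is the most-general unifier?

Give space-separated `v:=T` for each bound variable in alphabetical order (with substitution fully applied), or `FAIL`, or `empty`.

Answer: b:=d e:=(List Bool -> (d -> Bool))

Derivation:
step 1: unify b ~ d  [subst: {-} | 2 pending]
  bind b := d
step 2: unify d ~ d  [subst: {b:=d} | 1 pending]
  -> identical, skip
step 3: unify (List Bool -> (d -> Bool)) ~ e  [subst: {b:=d} | 0 pending]
  bind e := (List Bool -> (d -> Bool))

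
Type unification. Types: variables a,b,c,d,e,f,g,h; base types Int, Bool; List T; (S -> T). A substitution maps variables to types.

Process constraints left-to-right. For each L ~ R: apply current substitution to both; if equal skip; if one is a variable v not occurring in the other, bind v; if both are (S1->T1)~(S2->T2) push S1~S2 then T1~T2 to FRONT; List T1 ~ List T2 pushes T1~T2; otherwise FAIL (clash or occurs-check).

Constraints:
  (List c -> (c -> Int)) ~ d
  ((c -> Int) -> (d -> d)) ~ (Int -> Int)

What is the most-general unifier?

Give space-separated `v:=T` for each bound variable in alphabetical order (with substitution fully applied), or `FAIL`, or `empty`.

Answer: FAIL

Derivation:
step 1: unify (List c -> (c -> Int)) ~ d  [subst: {-} | 1 pending]
  bind d := (List c -> (c -> Int))
step 2: unify ((c -> Int) -> ((List c -> (c -> Int)) -> (List c -> (c -> Int)))) ~ (Int -> Int)  [subst: {d:=(List c -> (c -> Int))} | 0 pending]
  -> decompose arrow: push (c -> Int)~Int, ((List c -> (c -> Int)) -> (List c -> (c -> Int)))~Int
step 3: unify (c -> Int) ~ Int  [subst: {d:=(List c -> (c -> Int))} | 1 pending]
  clash: (c -> Int) vs Int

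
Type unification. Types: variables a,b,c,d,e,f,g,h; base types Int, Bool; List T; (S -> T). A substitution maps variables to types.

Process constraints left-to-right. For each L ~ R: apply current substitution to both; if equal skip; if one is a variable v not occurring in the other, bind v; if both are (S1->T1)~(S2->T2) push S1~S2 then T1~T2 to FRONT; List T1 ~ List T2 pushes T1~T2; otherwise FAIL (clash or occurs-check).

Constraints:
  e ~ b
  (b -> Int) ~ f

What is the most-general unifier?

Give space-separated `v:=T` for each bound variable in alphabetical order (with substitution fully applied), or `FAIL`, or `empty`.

Answer: e:=b f:=(b -> Int)

Derivation:
step 1: unify e ~ b  [subst: {-} | 1 pending]
  bind e := b
step 2: unify (b -> Int) ~ f  [subst: {e:=b} | 0 pending]
  bind f := (b -> Int)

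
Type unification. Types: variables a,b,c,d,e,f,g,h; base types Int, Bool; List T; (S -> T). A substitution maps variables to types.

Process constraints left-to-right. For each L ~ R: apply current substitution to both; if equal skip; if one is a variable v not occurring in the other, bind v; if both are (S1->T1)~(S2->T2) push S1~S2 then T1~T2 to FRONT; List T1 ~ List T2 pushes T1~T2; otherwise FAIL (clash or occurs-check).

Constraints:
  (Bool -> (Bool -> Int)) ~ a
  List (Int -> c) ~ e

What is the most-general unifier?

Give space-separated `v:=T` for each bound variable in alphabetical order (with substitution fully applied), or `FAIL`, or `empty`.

step 1: unify (Bool -> (Bool -> Int)) ~ a  [subst: {-} | 1 pending]
  bind a := (Bool -> (Bool -> Int))
step 2: unify List (Int -> c) ~ e  [subst: {a:=(Bool -> (Bool -> Int))} | 0 pending]
  bind e := List (Int -> c)

Answer: a:=(Bool -> (Bool -> Int)) e:=List (Int -> c)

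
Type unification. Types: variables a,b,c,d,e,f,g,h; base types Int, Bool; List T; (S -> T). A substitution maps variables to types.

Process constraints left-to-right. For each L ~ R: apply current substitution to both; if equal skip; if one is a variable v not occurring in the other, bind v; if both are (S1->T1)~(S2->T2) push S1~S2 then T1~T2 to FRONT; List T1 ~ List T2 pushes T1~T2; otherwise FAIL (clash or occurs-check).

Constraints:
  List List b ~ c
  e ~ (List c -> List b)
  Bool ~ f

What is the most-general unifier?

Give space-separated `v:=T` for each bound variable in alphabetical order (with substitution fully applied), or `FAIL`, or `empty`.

Answer: c:=List List b e:=(List List List b -> List b) f:=Bool

Derivation:
step 1: unify List List b ~ c  [subst: {-} | 2 pending]
  bind c := List List b
step 2: unify e ~ (List List List b -> List b)  [subst: {c:=List List b} | 1 pending]
  bind e := (List List List b -> List b)
step 3: unify Bool ~ f  [subst: {c:=List List b, e:=(List List List b -> List b)} | 0 pending]
  bind f := Bool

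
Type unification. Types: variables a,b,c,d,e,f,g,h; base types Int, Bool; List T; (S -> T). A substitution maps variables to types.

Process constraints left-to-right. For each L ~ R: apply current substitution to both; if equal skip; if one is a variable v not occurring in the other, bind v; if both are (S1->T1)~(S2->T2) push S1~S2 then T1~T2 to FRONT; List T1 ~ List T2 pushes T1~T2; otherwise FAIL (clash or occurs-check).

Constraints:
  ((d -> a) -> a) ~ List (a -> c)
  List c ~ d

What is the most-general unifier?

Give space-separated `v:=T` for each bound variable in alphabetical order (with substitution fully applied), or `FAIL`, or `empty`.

Answer: FAIL

Derivation:
step 1: unify ((d -> a) -> a) ~ List (a -> c)  [subst: {-} | 1 pending]
  clash: ((d -> a) -> a) vs List (a -> c)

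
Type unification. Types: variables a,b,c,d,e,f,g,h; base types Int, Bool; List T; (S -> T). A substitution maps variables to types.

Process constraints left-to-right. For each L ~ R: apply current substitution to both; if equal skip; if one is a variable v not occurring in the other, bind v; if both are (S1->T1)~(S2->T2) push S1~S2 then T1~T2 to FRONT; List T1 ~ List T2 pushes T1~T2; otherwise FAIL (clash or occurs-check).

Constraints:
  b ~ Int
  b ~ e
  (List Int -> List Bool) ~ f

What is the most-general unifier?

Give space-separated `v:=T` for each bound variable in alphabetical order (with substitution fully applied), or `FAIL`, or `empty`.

Answer: b:=Int e:=Int f:=(List Int -> List Bool)

Derivation:
step 1: unify b ~ Int  [subst: {-} | 2 pending]
  bind b := Int
step 2: unify Int ~ e  [subst: {b:=Int} | 1 pending]
  bind e := Int
step 3: unify (List Int -> List Bool) ~ f  [subst: {b:=Int, e:=Int} | 0 pending]
  bind f := (List Int -> List Bool)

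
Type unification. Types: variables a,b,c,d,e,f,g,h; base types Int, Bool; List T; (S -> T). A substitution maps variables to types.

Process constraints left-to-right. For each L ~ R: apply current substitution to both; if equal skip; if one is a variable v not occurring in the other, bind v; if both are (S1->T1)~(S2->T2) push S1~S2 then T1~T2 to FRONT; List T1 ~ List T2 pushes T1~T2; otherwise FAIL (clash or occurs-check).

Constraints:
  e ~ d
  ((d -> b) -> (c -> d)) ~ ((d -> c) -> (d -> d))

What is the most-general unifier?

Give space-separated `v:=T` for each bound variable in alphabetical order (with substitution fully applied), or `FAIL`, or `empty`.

step 1: unify e ~ d  [subst: {-} | 1 pending]
  bind e := d
step 2: unify ((d -> b) -> (c -> d)) ~ ((d -> c) -> (d -> d))  [subst: {e:=d} | 0 pending]
  -> decompose arrow: push (d -> b)~(d -> c), (c -> d)~(d -> d)
step 3: unify (d -> b) ~ (d -> c)  [subst: {e:=d} | 1 pending]
  -> decompose arrow: push d~d, b~c
step 4: unify d ~ d  [subst: {e:=d} | 2 pending]
  -> identical, skip
step 5: unify b ~ c  [subst: {e:=d} | 1 pending]
  bind b := c
step 6: unify (c -> d) ~ (d -> d)  [subst: {e:=d, b:=c} | 0 pending]
  -> decompose arrow: push c~d, d~d
step 7: unify c ~ d  [subst: {e:=d, b:=c} | 1 pending]
  bind c := d
step 8: unify d ~ d  [subst: {e:=d, b:=c, c:=d} | 0 pending]
  -> identical, skip

Answer: b:=d c:=d e:=d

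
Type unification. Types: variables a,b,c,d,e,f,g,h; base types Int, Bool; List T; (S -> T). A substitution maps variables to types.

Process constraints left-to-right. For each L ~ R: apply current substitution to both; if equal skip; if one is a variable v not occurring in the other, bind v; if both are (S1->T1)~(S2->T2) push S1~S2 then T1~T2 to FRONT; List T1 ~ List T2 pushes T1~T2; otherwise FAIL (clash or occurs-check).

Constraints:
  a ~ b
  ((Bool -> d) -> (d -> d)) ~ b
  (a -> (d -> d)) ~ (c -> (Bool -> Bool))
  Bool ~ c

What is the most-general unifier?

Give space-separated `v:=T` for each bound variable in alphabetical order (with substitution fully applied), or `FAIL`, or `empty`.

step 1: unify a ~ b  [subst: {-} | 3 pending]
  bind a := b
step 2: unify ((Bool -> d) -> (d -> d)) ~ b  [subst: {a:=b} | 2 pending]
  bind b := ((Bool -> d) -> (d -> d))
step 3: unify (((Bool -> d) -> (d -> d)) -> (d -> d)) ~ (c -> (Bool -> Bool))  [subst: {a:=b, b:=((Bool -> d) -> (d -> d))} | 1 pending]
  -> decompose arrow: push ((Bool -> d) -> (d -> d))~c, (d -> d)~(Bool -> Bool)
step 4: unify ((Bool -> d) -> (d -> d)) ~ c  [subst: {a:=b, b:=((Bool -> d) -> (d -> d))} | 2 pending]
  bind c := ((Bool -> d) -> (d -> d))
step 5: unify (d -> d) ~ (Bool -> Bool)  [subst: {a:=b, b:=((Bool -> d) -> (d -> d)), c:=((Bool -> d) -> (d -> d))} | 1 pending]
  -> decompose arrow: push d~Bool, d~Bool
step 6: unify d ~ Bool  [subst: {a:=b, b:=((Bool -> d) -> (d -> d)), c:=((Bool -> d) -> (d -> d))} | 2 pending]
  bind d := Bool
step 7: unify Bool ~ Bool  [subst: {a:=b, b:=((Bool -> d) -> (d -> d)), c:=((Bool -> d) -> (d -> d)), d:=Bool} | 1 pending]
  -> identical, skip
step 8: unify Bool ~ ((Bool -> Bool) -> (Bool -> Bool))  [subst: {a:=b, b:=((Bool -> d) -> (d -> d)), c:=((Bool -> d) -> (d -> d)), d:=Bool} | 0 pending]
  clash: Bool vs ((Bool -> Bool) -> (Bool -> Bool))

Answer: FAIL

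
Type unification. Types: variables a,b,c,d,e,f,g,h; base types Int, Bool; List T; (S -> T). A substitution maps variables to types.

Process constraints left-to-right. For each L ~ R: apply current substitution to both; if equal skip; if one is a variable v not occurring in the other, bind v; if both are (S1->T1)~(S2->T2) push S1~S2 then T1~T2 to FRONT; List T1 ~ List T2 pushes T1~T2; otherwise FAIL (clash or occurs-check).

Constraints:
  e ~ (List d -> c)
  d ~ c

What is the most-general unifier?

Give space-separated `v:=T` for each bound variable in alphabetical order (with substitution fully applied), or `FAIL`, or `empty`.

Answer: d:=c e:=(List c -> c)

Derivation:
step 1: unify e ~ (List d -> c)  [subst: {-} | 1 pending]
  bind e := (List d -> c)
step 2: unify d ~ c  [subst: {e:=(List d -> c)} | 0 pending]
  bind d := c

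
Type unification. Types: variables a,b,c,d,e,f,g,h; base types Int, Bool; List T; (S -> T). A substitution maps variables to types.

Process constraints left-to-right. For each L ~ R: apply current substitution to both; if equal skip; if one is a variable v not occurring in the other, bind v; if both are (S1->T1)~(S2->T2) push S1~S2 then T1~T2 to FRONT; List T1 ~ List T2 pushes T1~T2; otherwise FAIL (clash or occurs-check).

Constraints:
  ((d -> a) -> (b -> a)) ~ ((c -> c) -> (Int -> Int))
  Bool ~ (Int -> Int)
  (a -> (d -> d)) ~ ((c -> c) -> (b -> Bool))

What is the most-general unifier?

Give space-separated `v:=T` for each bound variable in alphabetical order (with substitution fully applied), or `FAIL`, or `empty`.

Answer: FAIL

Derivation:
step 1: unify ((d -> a) -> (b -> a)) ~ ((c -> c) -> (Int -> Int))  [subst: {-} | 2 pending]
  -> decompose arrow: push (d -> a)~(c -> c), (b -> a)~(Int -> Int)
step 2: unify (d -> a) ~ (c -> c)  [subst: {-} | 3 pending]
  -> decompose arrow: push d~c, a~c
step 3: unify d ~ c  [subst: {-} | 4 pending]
  bind d := c
step 4: unify a ~ c  [subst: {d:=c} | 3 pending]
  bind a := c
step 5: unify (b -> c) ~ (Int -> Int)  [subst: {d:=c, a:=c} | 2 pending]
  -> decompose arrow: push b~Int, c~Int
step 6: unify b ~ Int  [subst: {d:=c, a:=c} | 3 pending]
  bind b := Int
step 7: unify c ~ Int  [subst: {d:=c, a:=c, b:=Int} | 2 pending]
  bind c := Int
step 8: unify Bool ~ (Int -> Int)  [subst: {d:=c, a:=c, b:=Int, c:=Int} | 1 pending]
  clash: Bool vs (Int -> Int)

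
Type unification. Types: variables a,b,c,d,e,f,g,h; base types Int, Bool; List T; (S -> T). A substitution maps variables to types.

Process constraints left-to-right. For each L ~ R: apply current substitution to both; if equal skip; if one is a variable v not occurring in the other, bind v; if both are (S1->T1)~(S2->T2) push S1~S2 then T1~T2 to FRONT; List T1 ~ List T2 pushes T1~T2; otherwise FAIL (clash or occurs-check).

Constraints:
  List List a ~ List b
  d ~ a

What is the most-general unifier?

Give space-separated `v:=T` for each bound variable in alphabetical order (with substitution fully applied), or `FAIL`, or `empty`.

step 1: unify List List a ~ List b  [subst: {-} | 1 pending]
  -> decompose List: push List a~b
step 2: unify List a ~ b  [subst: {-} | 1 pending]
  bind b := List a
step 3: unify d ~ a  [subst: {b:=List a} | 0 pending]
  bind d := a

Answer: b:=List a d:=a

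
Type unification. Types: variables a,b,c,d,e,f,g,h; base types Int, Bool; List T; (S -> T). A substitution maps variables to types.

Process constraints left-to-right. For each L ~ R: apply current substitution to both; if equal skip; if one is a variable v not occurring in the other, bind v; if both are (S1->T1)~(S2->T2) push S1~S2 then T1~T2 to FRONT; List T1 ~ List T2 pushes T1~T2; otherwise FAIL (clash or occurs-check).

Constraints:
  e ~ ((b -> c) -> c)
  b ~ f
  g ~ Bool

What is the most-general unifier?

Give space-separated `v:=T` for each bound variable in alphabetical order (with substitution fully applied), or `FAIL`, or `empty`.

step 1: unify e ~ ((b -> c) -> c)  [subst: {-} | 2 pending]
  bind e := ((b -> c) -> c)
step 2: unify b ~ f  [subst: {e:=((b -> c) -> c)} | 1 pending]
  bind b := f
step 3: unify g ~ Bool  [subst: {e:=((b -> c) -> c), b:=f} | 0 pending]
  bind g := Bool

Answer: b:=f e:=((f -> c) -> c) g:=Bool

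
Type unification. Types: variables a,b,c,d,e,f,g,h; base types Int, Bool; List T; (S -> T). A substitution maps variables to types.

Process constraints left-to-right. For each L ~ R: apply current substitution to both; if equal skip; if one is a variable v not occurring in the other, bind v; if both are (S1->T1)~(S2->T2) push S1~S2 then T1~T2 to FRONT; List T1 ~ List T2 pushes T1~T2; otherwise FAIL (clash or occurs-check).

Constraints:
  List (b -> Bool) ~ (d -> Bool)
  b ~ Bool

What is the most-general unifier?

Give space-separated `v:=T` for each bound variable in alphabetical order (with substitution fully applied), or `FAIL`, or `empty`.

Answer: FAIL

Derivation:
step 1: unify List (b -> Bool) ~ (d -> Bool)  [subst: {-} | 1 pending]
  clash: List (b -> Bool) vs (d -> Bool)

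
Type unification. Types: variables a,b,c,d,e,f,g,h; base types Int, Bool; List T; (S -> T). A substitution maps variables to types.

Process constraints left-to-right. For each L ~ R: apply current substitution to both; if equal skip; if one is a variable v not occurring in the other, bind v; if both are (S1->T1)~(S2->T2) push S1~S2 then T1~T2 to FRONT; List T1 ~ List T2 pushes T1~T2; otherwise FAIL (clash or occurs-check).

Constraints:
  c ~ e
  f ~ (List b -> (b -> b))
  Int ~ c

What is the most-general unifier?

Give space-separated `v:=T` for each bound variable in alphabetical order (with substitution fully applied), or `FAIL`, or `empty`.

step 1: unify c ~ e  [subst: {-} | 2 pending]
  bind c := e
step 2: unify f ~ (List b -> (b -> b))  [subst: {c:=e} | 1 pending]
  bind f := (List b -> (b -> b))
step 3: unify Int ~ e  [subst: {c:=e, f:=(List b -> (b -> b))} | 0 pending]
  bind e := Int

Answer: c:=Int e:=Int f:=(List b -> (b -> b))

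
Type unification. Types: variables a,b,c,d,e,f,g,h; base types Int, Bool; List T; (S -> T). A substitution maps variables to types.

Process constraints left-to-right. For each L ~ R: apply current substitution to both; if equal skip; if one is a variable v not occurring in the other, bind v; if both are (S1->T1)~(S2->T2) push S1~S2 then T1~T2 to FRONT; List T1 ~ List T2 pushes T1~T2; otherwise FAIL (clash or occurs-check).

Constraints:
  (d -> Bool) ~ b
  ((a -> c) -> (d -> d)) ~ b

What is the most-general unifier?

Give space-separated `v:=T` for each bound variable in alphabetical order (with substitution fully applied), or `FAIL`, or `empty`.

Answer: FAIL

Derivation:
step 1: unify (d -> Bool) ~ b  [subst: {-} | 1 pending]
  bind b := (d -> Bool)
step 2: unify ((a -> c) -> (d -> d)) ~ (d -> Bool)  [subst: {b:=(d -> Bool)} | 0 pending]
  -> decompose arrow: push (a -> c)~d, (d -> d)~Bool
step 3: unify (a -> c) ~ d  [subst: {b:=(d -> Bool)} | 1 pending]
  bind d := (a -> c)
step 4: unify ((a -> c) -> (a -> c)) ~ Bool  [subst: {b:=(d -> Bool), d:=(a -> c)} | 0 pending]
  clash: ((a -> c) -> (a -> c)) vs Bool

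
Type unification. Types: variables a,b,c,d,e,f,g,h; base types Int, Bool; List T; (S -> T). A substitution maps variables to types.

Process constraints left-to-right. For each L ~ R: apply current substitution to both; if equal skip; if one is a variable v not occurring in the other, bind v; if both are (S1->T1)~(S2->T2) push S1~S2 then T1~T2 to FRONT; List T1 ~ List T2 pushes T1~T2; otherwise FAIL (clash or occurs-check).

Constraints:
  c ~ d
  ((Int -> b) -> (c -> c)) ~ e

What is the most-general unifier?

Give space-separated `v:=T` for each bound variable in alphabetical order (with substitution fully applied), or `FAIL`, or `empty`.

step 1: unify c ~ d  [subst: {-} | 1 pending]
  bind c := d
step 2: unify ((Int -> b) -> (d -> d)) ~ e  [subst: {c:=d} | 0 pending]
  bind e := ((Int -> b) -> (d -> d))

Answer: c:=d e:=((Int -> b) -> (d -> d))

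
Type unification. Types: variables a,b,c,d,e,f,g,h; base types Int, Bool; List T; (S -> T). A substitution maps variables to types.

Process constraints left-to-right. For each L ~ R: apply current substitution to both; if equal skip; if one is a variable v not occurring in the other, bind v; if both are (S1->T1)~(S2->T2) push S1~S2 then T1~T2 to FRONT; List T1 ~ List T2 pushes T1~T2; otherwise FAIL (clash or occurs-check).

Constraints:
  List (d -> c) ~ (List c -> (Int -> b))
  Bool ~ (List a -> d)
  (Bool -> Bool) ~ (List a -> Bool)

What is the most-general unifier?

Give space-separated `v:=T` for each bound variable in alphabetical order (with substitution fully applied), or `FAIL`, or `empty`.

step 1: unify List (d -> c) ~ (List c -> (Int -> b))  [subst: {-} | 2 pending]
  clash: List (d -> c) vs (List c -> (Int -> b))

Answer: FAIL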